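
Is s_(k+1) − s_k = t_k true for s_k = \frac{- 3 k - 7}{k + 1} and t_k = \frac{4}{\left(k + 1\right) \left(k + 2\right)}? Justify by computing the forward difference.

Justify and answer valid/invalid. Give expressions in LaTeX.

s_(k+1) = (-3*k - 10)/(k + 2)
s_(k+1) − s_k = 4/(k**2 + 3*k + 2)
(s_(k+1) − s_k) − t_k = 0

Valid — Δs_k = t_k.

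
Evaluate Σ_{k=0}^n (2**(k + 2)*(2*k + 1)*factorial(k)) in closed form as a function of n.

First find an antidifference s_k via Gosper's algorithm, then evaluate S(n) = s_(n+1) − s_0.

t_(k+1)/t_k = 2*(k + 1)*(2*k + 3)/(2*k + 1).
Take A(k)=2*k + 2, B(k)=1, C(k)=k + 1/2.
Key eq: (2*k + 2)·f(k+1) = (1)·f(k) + (k + 1/2).
Bound: deg f ≤ 0.
Match coefficients ⇒ f(k) = 1/2.
Then R = B(k−1)f/C = 1/(2*k + 1), so s_k = R(k)·t_k = 2**(k + 2)*factorial(k).
Verify: 2**(k + 2)*(2*k + 1)*factorial(k) matches t_k.
Evaluate: s_(n+1) = 2**(n + 3)*factorial(n + 1); subtract s_(0) = 4 ⇒ S(n) = 8*2**n*factorial(n + 1) - 4.

S(n) = 8*2**n*factorial(n + 1) - 4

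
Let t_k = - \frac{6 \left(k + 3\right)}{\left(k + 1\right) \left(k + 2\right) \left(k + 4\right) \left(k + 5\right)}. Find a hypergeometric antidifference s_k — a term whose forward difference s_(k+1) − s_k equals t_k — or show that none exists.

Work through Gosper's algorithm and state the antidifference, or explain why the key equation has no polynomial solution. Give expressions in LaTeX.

s_k = \frac{3 k \left(- k - 5\right)}{4 \left(k^{2} + 5 k + 4\right)}

t_(k+1)/t_k = (k + 1)*(k + 4)**2/((k + 3)**2*(k + 6)).
Gosper form: A/B · C(k+1)/C(k) with A=k + 1, B=k + 6, C=k**2 + 6*k + 9.
Need (k + 1)·f(k+1) − (k + 5)·f(k) = k**2 + 6*k + 9.
Bound: deg f ≤ 4.
A polynomial solution: f(k) = k*(k + 2)*(k + 3)*(k + 5)/8.
Get s_k = R·t_k = 3*k*(-k - 5)/(4*(k**2 + 5*k + 4)) with R(k) = B(k−1)f(k)/C(k) = k*(k + 2)*(k + 5)**2/(8*(k + 3)).
Δs = 6*(-k - 3)/(k**4 + 12*k**3 + 49*k**2 + 78*k + 40), as required.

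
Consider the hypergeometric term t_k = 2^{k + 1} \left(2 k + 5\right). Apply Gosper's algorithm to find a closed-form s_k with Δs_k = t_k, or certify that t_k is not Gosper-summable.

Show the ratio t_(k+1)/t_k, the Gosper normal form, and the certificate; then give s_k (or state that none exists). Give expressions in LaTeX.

Ratio r(k) = 2*(2*k + 7)/(2*k + 5).
Gosper form: A/B · C(k+1)/C(k) with A=2, B=1, C=k + 5/2.
Set up (2)·f(k+1) − (1)·f(k) − (k + 5/2) = 0.
From deg A=0, deg B=0, deg C=1: d=1.
Coefficient equations give f(k) = (2*k + 1)/2.
So s_k = (B(k−1)f/C)·t_k = ((2*k + 1)/(2*k + 5))·t_k = 2**(k + 1)*(2*k + 1).
Check: Δs_k = 2**(k + 1)*(2*k + 5). ✓

s_k = 2^{k + 1} \left(2 k + 1\right)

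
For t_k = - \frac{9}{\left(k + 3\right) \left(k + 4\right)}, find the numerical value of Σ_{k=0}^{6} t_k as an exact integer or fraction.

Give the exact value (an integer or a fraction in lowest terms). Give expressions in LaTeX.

Ratio r(k) = (k + 3)/(k + 5).
Take A(k)=k + 3, B(k)=k + 5, C(k)=1.
Solve (k + 3)·f(k+1) − (k + 4)·f(k) = 1.
Bound: deg f ≤ 1.
Solving with deg f ≤ 1: f(k) = k/3.
So s_k = (B(k−1)f/C)·t_k = (k*(k + 4)/3)·t_k = -3*k/(k + 3).
Δs = -9/(k**2 + 7*k + 12), as required.
Telescoping: Σ = s_(7) − s_(0) = -21/10 − (0) = -21/10.

Σ = -21/10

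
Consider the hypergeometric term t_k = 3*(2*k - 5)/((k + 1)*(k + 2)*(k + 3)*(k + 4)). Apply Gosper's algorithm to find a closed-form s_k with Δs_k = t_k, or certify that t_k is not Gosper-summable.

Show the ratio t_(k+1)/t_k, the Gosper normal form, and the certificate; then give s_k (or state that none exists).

Step 1: r(k) = (k + 1)*(2*k - 3)/((k + 5)*(2*k - 5)).
So A=k + 1 and B=k + 5, with C=k - 5/2.
Need (k + 1)·f(k+1) − (k + 4)·f(k) = k - 5/2.
From deg A=1, deg B=1, deg C=1: d=3.
Match coefficients ⇒ f(k) = -k*(2*k**2 + 12*k + 31)/18.
Certificate R = B(k−1)f/C = -k*(k + 4)*(2*k**2 + 12*k + 31)/(9*(2*k - 5)) gives s_k = k*(-2*k**2 - 12*k - 31)/(3*(k + 1)*(k + 2)*(k + 3)).
Δs = 3*(2*k - 5)/(k**4 + 10*k**3 + 35*k**2 + 50*k + 24), as required.

s_k = k*(-2*k**2 - 12*k - 31)/(3*(k + 1)*(k + 2)*(k + 3))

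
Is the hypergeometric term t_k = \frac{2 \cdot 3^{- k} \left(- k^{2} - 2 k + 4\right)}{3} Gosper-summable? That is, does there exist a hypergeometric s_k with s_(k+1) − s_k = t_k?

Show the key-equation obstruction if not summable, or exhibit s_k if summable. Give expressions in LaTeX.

Yes. s_k = 3^{- k} \left(k^{2} + 3 k - 2\right).

Step 1: r(k) = (k**2 + 4*k - 1)/(3*(k**2 + 2*k - 4)).
Take A(k)=1/3, B(k)=1, C(k)=k**2 + 2*k - 4.
Solve (1/3)·f(k+1) − (1)·f(k) = k**2 + 2*k - 4.
d = 2 from the (0,0,2) case.
A polynomial solution: f(k) = -3*(k**2 + 3*k - 2)/2.
R(k) = B(k−1)·f(k)/C(k) = -3*(k**2 + 3*k - 2)/(2*(k**2 + 2*k - 4)); s_k = R·t_k = (k**2 + 3*k - 2)/3**k.
Verify: 2*(-k**2 - 2*k + 4)/(3*3**k) matches t_k.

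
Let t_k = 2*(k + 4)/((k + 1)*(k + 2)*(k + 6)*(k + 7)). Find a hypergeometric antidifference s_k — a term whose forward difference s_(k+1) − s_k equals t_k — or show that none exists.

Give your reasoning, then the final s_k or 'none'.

s_k = k*(k + 7)/(6*(k**2 + 7*k + 6))

Step 1: r(k) = (k + 1)*(k + 5)*(k + 6)/((k + 3)*(k + 4)*(k + 8)).
Factor: A=k + 1; B=k + 8; C=k**4 + 16*k**3 + 95*k**2 + 248*k + 240.
Set up (k + 1)·f(k+1) − (k + 7)·f(k) − (k**4 + 16*k**3 + 95*k**2 + 248*k + 240) = 0.
From deg A=1, deg B=1, deg C=4: d=6.
Solving with deg f ≤ 6: f(k) = k*(k + 2)*(k + 3)*(k + 4)*(k + 5)*(k + 7)/12.
Then R = B(k−1)f/C = k*(k + 2)*(k + 7)**2/(12*(k + 4)), so s_k = R(k)·t_k = k*(k + 7)/(6*(k**2 + 7*k + 6)).
Δs = 2*(k + 4)/(k**4 + 16*k**3 + 83*k**2 + 152*k + 84), as required.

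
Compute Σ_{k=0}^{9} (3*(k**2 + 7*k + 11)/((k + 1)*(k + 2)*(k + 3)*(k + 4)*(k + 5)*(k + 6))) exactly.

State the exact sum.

Compute t_(k+1)/t_k: get (k + 1)*(7*k + (k + 1)**2 + 18)/((k + 7)*(k**2 + 7*k + 11)).
Gosper form: A/B · C(k+1)/C(k) with A=k + 1, B=k + 7, C=k**2 + 7*k + 11.
Set up (k + 1)·f(k+1) − (k + 6)·f(k) − (k**2 + 7*k + 11) = 0.
Bound: deg f ≤ 5.
Match coefficients ⇒ f(k) = k*(k + 2)*(k + 4)*(k**2 + 9*k + 23)/45.
Get s_k = R·t_k = k*(k**2 + 9*k + 23)/(15*(k**3 + 9*k**2 + 23*k + 15)) with R(k) = B(k−1)f(k)/C(k) = k*(k + 2)*(k + 4)*(k + 6)*(k**2 + 9*k + 23)/(45*(k**2 + 7*k + 11)).
Check: Δs_k = 3*(k**2 + 7*k + 11)/(k**6 + 21*k**5 + 175*k**4 + 735*k**3 + 1624*k**2 + 1764*k + 720). ✓
Sum = s_(10) − s_(0); s_(10) = 142/2145, s_(0) = 0 ⇒ 142/2145.

Σ = 142/2145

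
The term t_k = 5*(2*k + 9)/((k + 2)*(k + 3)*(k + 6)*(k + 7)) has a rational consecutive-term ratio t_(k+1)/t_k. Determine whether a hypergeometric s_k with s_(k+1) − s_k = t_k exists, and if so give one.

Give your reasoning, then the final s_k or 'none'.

s_k = 5*k*(k + 8)/(12*(k**2 + 8*k + 12))

Ratio r(k) = (k + 2)*(k + 6)*(2*k + 11)/((k + 4)*(k + 8)*(2*k + 9)).
Gosper form: A/B · C(k+1)/C(k) with A=k + 2, B=k + 8, C=k**3 + 27*k**2/2 + 121*k/2 + 90.
Solve (k + 2)·f(k+1) − (k + 7)·f(k) = k**3 + 27*k**2/2 + 121*k/2 + 90.
From deg A=1, deg B=1, deg C=3: d=5.
Coefficient equations give f(k) = k*(k + 3)*(k + 4)*(k + 5)*(k + 8)/24.
Then R = B(k−1)f/C = k*(k + 3)*(k + 7)*(k + 8)/(12*(2*k + 9)), so s_k = R(k)·t_k = 5*k*(k + 8)/(12*(k**2 + 8*k + 12)).
Check: Δs_k = 5*(2*k + 9)/(k**4 + 18*k**3 + 113*k**2 + 288*k + 252). ✓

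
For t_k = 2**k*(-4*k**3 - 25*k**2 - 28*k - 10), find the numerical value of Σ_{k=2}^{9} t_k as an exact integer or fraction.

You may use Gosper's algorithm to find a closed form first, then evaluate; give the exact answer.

t_(k+1)/t_k = 2*(4*k**3 + 37*k**2 + 90*k + 67)/(4*k**3 + 25*k**2 + 28*k + 10).
So A=2 and B=1, with C=k**3 + 25*k**2/4 + 7*k + 5/2.
f must satisfy (2)·f(k+1) − (1)·f(k) = k**3 + 25*k**2/4 + 7*k + 5/2.
deg f ≤ 3 (via 0,0,3).
A polynomial solution: f(k) = k**2*(4*k + 1)/4.
Then R = B(k−1)f/C = k**2*(4*k + 1)/(4*k**3 + 25*k**2 + 28*k + 10), so s_k = R(k)·t_k = 2**k*k**2*(-4*k - 1).
Δs = 2**k*(-4*k**3 - 25*k**2 - 28*k - 10), as required.
Evaluate s at k=10 and k=2: -4198400 and -144; difference -4198256.

Σ = -4198256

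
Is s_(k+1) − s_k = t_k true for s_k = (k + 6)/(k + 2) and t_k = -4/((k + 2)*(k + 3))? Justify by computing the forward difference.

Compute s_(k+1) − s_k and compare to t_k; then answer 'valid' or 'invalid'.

s_(k+1) = (k + 7)/(k + 3)
s_(k+1) − s_k = -4/(k**2 + 5*k + 6)
(s_(k+1) − s_k) − t_k = 0

valid; difference matches t_k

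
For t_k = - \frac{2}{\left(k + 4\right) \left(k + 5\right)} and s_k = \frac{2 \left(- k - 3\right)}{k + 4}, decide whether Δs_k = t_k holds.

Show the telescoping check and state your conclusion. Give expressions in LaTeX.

Valid — Δs_k = t_k.

s_(k+1) = 2*(-k - 4)/(k + 5)
s_(k+1) − s_k = -2/(k**2 + 9*k + 20)
(s_(k+1) − s_k) − t_k = 0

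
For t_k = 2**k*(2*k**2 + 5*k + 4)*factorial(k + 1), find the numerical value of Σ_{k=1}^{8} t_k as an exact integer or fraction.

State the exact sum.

r(k) = 2*(2*k**3 + 13*k**2 + 29*k + 22)/(2*k**2 + 5*k + 4) after simplifying.
Take A(k)=2*k + 4, B(k)=1, C(k)=k**2 + 5*k/2 + 2.
Need (2*k + 4)·f(k+1) − (1)·f(k) = k**2 + 5*k/2 + 2.
deg f ≤ 1 (via 1,0,2).
Solve for f: f(k) = k/2 (degree 1 ≤ 1).
Then R = B(k−1)f/C = k/(2*k**2 + 5*k + 4), so s_k = R(k)·t_k = 2**k*k*factorial(k + 1).
Verify: 2**k*(2*k**2 + 5*k + 4)*factorial(k + 1) matches t_k.
Sum = s_(9) − s_(1); s_(9) = 16721510400, s_(1) = 4 ⇒ 16721510396.

Σ = 16721510396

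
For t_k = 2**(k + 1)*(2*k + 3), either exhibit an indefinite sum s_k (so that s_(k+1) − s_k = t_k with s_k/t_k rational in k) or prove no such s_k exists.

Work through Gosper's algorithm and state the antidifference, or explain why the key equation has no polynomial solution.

r(k) = 2*(2*k + 5)/(2*k + 3) after simplifying.
Take A(k)=2, B(k)=1, C(k)=k + 3/2.
f must satisfy (2)·f(k+1) − (1)·f(k) = k + 3/2.
Bound: deg f ≤ 1.
Solve for f: f(k) = (2*k - 1)/2 (degree 1 ≤ 1).
So s_k = (B(k−1)f/C)·t_k = ((2*k - 1)/(2*k + 3))·t_k = 2**(k + 1)*(2*k - 1).
Verify: 2**(k + 1)*(2*k + 3) matches t_k.

s_k = 2**(k + 1)*(2*k - 1)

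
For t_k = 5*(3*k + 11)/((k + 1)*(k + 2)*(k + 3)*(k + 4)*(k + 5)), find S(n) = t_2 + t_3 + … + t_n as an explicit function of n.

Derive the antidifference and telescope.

S(n) = 5*(n**3 + 10*n**2 + 31*n - 42)/(72*(n**3 + 10*n**2 + 31*n + 30))

Compute t_(k+1)/t_k: get (k + 1)*(3*k + 14)/((k + 6)*(3*k + 11)).
A = k + 1, B = k + 6, C = k + 11/3.
Key eq: (k + 1)·f(k+1) = (k + 5)·f(k) + (k + 11/3).
Degrees (1,1,1) ⇒ d ≤ 4.
A polynomial solution: f(k) = k*(k + 3)*(k**2 + 7*k + 14)/24.
So s_k = (B(k−1)f/C)·t_k = (k*(k + 3)*(k + 5)*(k**2 + 7*k + 14)/(8*(3*k + 11)))·t_k = 5*k*(k**2 + 7*k + 14)/(8*(k**3 + 7*k**2 + 14*k + 8)).
Verify: 5*(3*k + 11)/(k**5 + 15*k**4 + 85*k**3 + 225*k**2 + 274*k + 120) matches t_k.
Evaluate: s_(n+1) = 5*(n**3 + 10*n**2 + 31*n + 22)/(8*(n**3 + 10*n**2 + 31*n + 30)); subtract s_(2) = 5/9 ⇒ S(n) = 5*(n**3 + 10*n**2 + 31*n - 42)/(72*(n**3 + 10*n**2 + 31*n + 30)).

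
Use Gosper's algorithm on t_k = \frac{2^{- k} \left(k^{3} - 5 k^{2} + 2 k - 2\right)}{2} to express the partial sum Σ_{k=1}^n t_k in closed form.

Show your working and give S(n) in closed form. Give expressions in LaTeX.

Compute t_(k+1)/t_k: get (k**3 - 2*k**2 - 5*k - 4)/(2*(k**3 - 5*k**2 + 2*k - 2)).
Factor: A=1/2; B=1; C=k**3 - 5*k**2 + 2*k - 2.
f must satisfy (1/2)·f(k+1) − (1)·f(k) = k**3 - 5*k**2 + 2*k - 2.
Bound: deg f ≤ 3.
Coefficient equations give f(k) = -2*(k - 2)*(k**2 + 1).
Get s_k = R·t_k = (-k**3 + 2*k**2 - k + 2)/2**k with R(k) = B(k−1)f(k)/C(k) = -2*(k - 2)*(k**2 + 1)/(k**3 - 5*k**2 + 2*k - 2).
s_(k+1) − s_k = (k**3 - 5*k**2 + 2*k - 2)/(2*2**k) = t_k.
s_(n+1) = 2**(-n - 1)*(-n**3 - n**2 + 2) and s_(1) = 1, so S(n) = 2**(-n - 1)*(-2**(n + 1) - n**3 - n**2 + 2).

S(n) = 2^{- n - 1} \left(- 2^{n + 1} - n^{3} - n^{2} + 2\right)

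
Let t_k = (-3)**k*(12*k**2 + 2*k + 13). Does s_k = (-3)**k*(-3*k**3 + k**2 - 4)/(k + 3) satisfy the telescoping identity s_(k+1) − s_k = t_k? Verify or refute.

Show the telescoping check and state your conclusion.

s_(k+1) = (-3)**(k + 1)*(-3*(k + 1)**3 + (k + 1)**2 - 4)/(k + 4)
s_(k+1) − s_k = (-3)**k*(12*k**4 + 62*k**3 + 89*k**2 + 85*k + 70)/(k**2 + 7*k + 12)
(s_(k+1) − s_k) − t_k = (-3)**k*(-24*k**3 - 82*k**2 - 30*k - 86)/(k**2 + 7*k + 12)

Invalid: residual (-3)**k*(-24*k**3 - 82*k**2 - 30*k - 86)/(k**2 + 7*k + 12) ≠ 0.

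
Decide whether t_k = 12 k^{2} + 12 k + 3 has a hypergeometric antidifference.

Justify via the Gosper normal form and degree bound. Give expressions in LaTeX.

Yes. s_k = 4 k^{3} - k.

Ratio r(k) = (4*k**2 + 12*k + 9)/(4*k**2 + 4*k + 1).
Factor: A=1; B=1; C=k**2 + k + 1/4.
Solve (1)·f(k+1) − (1)·f(k) = k**2 + k + 1/4.
d = 3 from the (0,0,2) case.
A polynomial solution: f(k) = k*(2*k - 1)*(2*k + 1)/12.
Then R = B(k−1)f/C = k*(2*k - 1)/(3*(2*k + 1)), so s_k = R(k)·t_k = 4*k**3 - k.
Δs = 12*k**2 + 12*k + 3, as required.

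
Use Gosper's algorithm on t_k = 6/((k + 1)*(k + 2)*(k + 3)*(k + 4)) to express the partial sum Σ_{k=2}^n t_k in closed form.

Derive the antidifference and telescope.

t_(k+1)/t_k = (k + 1)/(k + 5).
Gosper form: A/B · C(k+1)/C(k) with A=k + 1, B=k + 5, C=1.
Solve (k + 1)·f(k+1) − (k + 4)·f(k) = 1.
d = 3 from the (1,1,0) case.
A polynomial solution: f(k) = k*(k**2 + 6*k + 11)/18.
R(k) = B(k−1)·f(k)/C(k) = k*(k + 4)*(k**2 + 6*k + 11)/18; s_k = R·t_k = k*(k**2 + 6*k + 11)/(3*(k + 1)*(k + 2)*(k + 3)).
Verify: 6/(k**4 + 10*k**3 + 35*k**2 + 50*k + 24) matches t_k.
Telescope: S(n) = s_(n+1) − s_(2) = (n**3 + 9*n**2 + 26*n + 18)/(3*(n**3 + 9*n**2 + 26*n + 24)) − (3/10) = (n**3 + 9*n**2 + 26*n - 36)/(30*(n**3 + 9*n**2 + 26*n + 24)).

S(n) = (n**3 + 9*n**2 + 26*n - 36)/(30*(n**3 + 9*n**2 + 26*n + 24))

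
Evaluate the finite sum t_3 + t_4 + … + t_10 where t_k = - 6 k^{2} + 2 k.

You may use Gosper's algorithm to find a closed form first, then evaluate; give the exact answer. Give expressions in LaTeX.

Σ = -2176

Step 1: r(k) = (-k + 3*(k + 1)**2 - 1)/(k*(3*k - 1)).
A = 1, B = 1, C = k**2 - k/3.
Set up (1)·f(k+1) − (1)·f(k) − (k**2 - k/3) = 0.
From deg A=0, deg B=0, deg C=2: d=3.
A polynomial solution: f(k) = k*(k - 1)**2/3.
Then R = B(k−1)f/C = (k - 1)**2/(3*k - 1), so s_k = R(k)·t_k = 2*k*(-k**2 + 2*k - 1).
Verify: 2*k*(1 - 3*k) matches t_k.
Sum = s_(11) − s_(3); s_(11) = -2200, s_(3) = -24 ⇒ -2176.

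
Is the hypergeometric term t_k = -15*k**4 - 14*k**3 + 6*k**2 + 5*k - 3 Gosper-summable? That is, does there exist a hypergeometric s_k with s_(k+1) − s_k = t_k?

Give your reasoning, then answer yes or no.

r(k) = (15*k**4 + 74*k**3 + 126*k**2 + 85*k + 21)/(15*k**4 + 14*k**3 - 6*k**2 - 5*k + 3) after simplifying.
Factor: A=1; B=1; C=k**4 + 14*k**3/15 - 2*k**2/5 - k/3 + 1/5.
Set up (1)·f(k+1) − (1)·f(k) − (k**4 + 14*k**3/15 - 2*k**2/5 - k/3 + 1/5) = 0.
From deg A=0, deg B=0, deg C=4: d=5.
A polynomial solution: f(k) = k*(3*k**4 - 4*k**3 - 4*k**2 + 4*k + 4)/15.
Certificate R = B(k−1)f/C = k*(3*k**4 - 4*k**3 - 4*k**2 + 4*k + 4)/(15*k**4 + 14*k**3 - 6*k**2 - 5*k + 3) gives s_k = k*(-3*k**4 + 4*k**3 + 4*k**2 - 4*k - 4).
Check: Δs_k = -15*k**4 - 14*k**3 + 6*k**2 + 5*k - 3. ✓

Yes. s_k = k*(-3*k**4 + 4*k**3 + 4*k**2 - 4*k - 4).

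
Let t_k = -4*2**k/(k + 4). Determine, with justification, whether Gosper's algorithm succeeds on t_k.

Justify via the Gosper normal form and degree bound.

Ratio r(k) = 2*(k + 4)/(k + 5).
Take A(k)=2*k + 8, B(k)=k + 5, C(k)=1.
Solve (2*k + 8)·f(k+1) − (k + 4)·f(k) = 1.
Bound: deg f ≤ -1.
d = -1 < 0 ⇒ no nonzero polynomial f; not summable.

No; the degree bound rules out any f.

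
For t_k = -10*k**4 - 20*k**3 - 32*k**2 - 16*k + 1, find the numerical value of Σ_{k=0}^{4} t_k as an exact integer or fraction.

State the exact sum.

Σ = -6655

t_(k+1)/t_k = (10*k**4 + 60*k**3 + 152*k**2 + 180*k + 77)/(10*k**4 + 20*k**3 + 32*k**2 + 16*k - 1).
Normal form (A,B,C) = (1, 1, k**4 + 2*k**3 + 16*k**2/5 + 8*k/5 - 1/10).
Key eq: (1)·f(k+1) = (1)·f(k) + (k**4 + 2*k**3 + 16*k**2/5 + 8*k/5 - 1/10).
deg f ≤ 5 (via 0,0,4).
A polynomial solution: f(k) = k*(2*k**4 + 4*k**2 - 3*k - 4)/10.
Then R = B(k−1)f/C = k*(2*k**4 + 4*k**2 - 3*k - 4)/(10*k**4 + 20*k**3 + 32*k**2 + 16*k - 1), so s_k = R(k)·t_k = k*(-2*k**4 - 4*k**2 + 3*k + 4).
Check: Δs_k = -10*k**4 - 20*k**3 - 32*k**2 - 16*k + 1. ✓
Evaluate s at k=5 and k=0: -6655 and 0; difference -6655.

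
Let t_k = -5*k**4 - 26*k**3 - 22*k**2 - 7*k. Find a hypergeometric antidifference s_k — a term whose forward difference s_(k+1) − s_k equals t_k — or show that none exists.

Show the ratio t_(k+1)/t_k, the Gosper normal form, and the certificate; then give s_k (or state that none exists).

s_k = k**2*(-k**3 - 4*k**2 + 4*k + 1)

Ratio r(k) = (5*k**4 + 46*k**3 + 130*k**2 + 149*k + 60)/(k*(5*k**3 + 26*k**2 + 22*k + 7)).
So A=1 and B=1, with C=k**4 + 26*k**3/5 + 22*k**2/5 + 7*k/5.
Need (1)·f(k+1) − (1)·f(k) = k**4 + 26*k**3/5 + 22*k**2/5 + 7*k/5.
Bound: deg f ≤ 5.
Match coefficients ⇒ f(k) = k**2*(k - 1)*(k**2 + 5*k + 1)/5.
Then R = B(k−1)f/C = k*(k - 1)*(k**2 + 5*k + 1)/(5*k**3 + 26*k**2 + 22*k + 7), so s_k = R(k)·t_k = k**2*(-k**3 - 4*k**2 + 4*k + 1).
Check: Δs_k = k*(-5*k**3 - 26*k**2 - 22*k - 7). ✓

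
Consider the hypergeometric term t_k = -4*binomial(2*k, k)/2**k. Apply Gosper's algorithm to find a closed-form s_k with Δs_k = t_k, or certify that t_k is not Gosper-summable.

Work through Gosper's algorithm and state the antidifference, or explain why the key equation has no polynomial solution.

Step 1: r(k) = (2*k + 1)/(k + 1).
Normal form (A,B,C) = (2*k + 1, k + 1, 1).
Need (2*k + 1)·f(k+1) − (k)·f(k) = 1.
deg f ≤ -1 (via 1,1,0).
Bound -1 < 0, so the key equation has no polynomial solution.

none — t_k is not Gosper-summable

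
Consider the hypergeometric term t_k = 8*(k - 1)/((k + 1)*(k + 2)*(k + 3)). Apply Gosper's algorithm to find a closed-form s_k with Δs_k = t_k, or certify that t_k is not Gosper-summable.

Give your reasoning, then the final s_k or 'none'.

r(k) = k*(k + 1)/((k - 1)*(k + 4)) after simplifying.
Normal form (A,B,C) = (k + 1, k + 4, k - 1).
Key eq: (k + 1)·f(k+1) = (k + 3)·f(k) + (k - 1).
Bound: deg f ≤ 2.
A polynomial solution: f(k) = -k.
So s_k = (B(k−1)f/C)·t_k = (-k*(k + 3)/(k - 1))·t_k = -8*k/((k + 1)*(k + 2)).
Verify: 8*(k - 1)/(k**3 + 6*k**2 + 11*k + 6) matches t_k.

s_k = -8*k/((k + 1)*(k + 2))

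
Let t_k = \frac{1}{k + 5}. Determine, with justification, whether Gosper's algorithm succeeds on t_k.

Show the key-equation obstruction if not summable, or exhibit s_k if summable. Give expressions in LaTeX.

No; the coefficient equations for f are inconsistent.

r(k) = (k + 5)/(k + 6) after simplifying.
So A=k + 5 and B=k + 6, with C=1.
f must satisfy (k + 5)·f(k+1) − (k + 5)·f(k) = 1.
d = 0 from the (1,1,0) case.
Generic f = c0 gives residual -1; -1 = 0 cannot hold, so t_k is not Gosper-summable.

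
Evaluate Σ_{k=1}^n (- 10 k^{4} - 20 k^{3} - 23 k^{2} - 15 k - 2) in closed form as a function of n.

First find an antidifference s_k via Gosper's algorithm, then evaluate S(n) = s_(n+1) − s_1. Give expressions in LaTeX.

S(n) = n \left(- 2 n^{4} - 10 n^{3} - 21 n^{2} - 24 n - 13\right)

r(k) = (10*k**4 + 60*k**3 + 143*k**2 + 161*k + 70)/(10*k**4 + 20*k**3 + 23*k**2 + 15*k + 2) after simplifying.
Gosper form: A/B · C(k+1)/C(k) with A=1, B=1, C=k**4 + 2*k**3 + 23*k**2/10 + 3*k/2 + 1/5.
Key eq: (1)·f(k+1) = (1)·f(k) + (k**4 + 2*k**3 + 23*k**2/10 + 3*k/2 + 1/5).
From deg A=0, deg B=0, deg C=4: d=5.
Match coefficients ⇒ f(k) = k*(k + 1)*(2*k**3 - 2*k**2 + 3*k - 2)/10.
Then R = B(k−1)f/C = k*(2*k**3 - 2*k**2 + 3*k - 2)/(10*k**3 + 10*k**2 + 13*k + 2), so s_k = R(k)·t_k = k*(-2*k**4 - k**2 - k + 2).
s_(k+1) − s_k = -10*k**4 - 20*k**3 - 23*k**2 - 15*k - 2 = t_k.
Σ_(k=1)^n t_k = s_(n+1) − s_(1) = (-2*n**5 - 10*n**4 - 21*n**3 - 24*n**2 - 13*n - 2) − (-2), i.e. n*(-2*n**4 - 10*n**3 - 21*n**2 - 24*n - 13).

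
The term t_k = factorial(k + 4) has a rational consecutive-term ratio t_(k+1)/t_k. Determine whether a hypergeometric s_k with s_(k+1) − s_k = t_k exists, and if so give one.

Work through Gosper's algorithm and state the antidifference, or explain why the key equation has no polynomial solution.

The ratio is k + 5.
Normal form (A,B,C) = (k + 5, 1, 1).
Key eq: (k + 5)·f(k+1) = (1)·f(k) + (1).
From deg A=1, deg B=0, deg C=0: d=-1.
d = -1 < 0 ⇒ no nonzero polynomial f; not summable.

not Gosper-summable; s_k does not exist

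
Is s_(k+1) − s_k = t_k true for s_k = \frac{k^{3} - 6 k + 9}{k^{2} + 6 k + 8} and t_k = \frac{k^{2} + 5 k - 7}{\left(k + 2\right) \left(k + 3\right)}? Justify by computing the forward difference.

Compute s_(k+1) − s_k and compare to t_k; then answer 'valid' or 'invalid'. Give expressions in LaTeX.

Invalid: residual \frac{- 9 k^{2} - 19 k + 37}{k^{4} + 14 k^{3} + 71 k^{2} + 154 k + 120} ≠ 0.

s_(k+1) = (-6*k + (k + 1)**3 + 3)/(6*k + (k + 1)**2 + 14)
s_(k+1) − s_k = (k**4 + 14*k**3 + 49*k**2 + 18*k - 103)/(k**4 + 14*k**3 + 71*k**2 + 154*k + 120)
(s_(k+1) − s_k) − t_k = (-9*k**2 - 19*k + 37)/(k**4 + 14*k**3 + 71*k**2 + 154*k + 120)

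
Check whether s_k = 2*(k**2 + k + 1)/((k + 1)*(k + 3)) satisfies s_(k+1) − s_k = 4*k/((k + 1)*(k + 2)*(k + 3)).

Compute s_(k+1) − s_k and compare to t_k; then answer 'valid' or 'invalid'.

s_(k+1) = 2*(k + (k + 1)**2 + 2)/((k + 2)*(k + 4))
s_(k+1) − s_k = 2*(3*k**2 + 7*k + 1)/(k**4 + 10*k**3 + 35*k**2 + 50*k + 24)
(s_(k+1) − s_k) − t_k = 2*(k**2 - k + 1)/(k**4 + 10*k**3 + 35*k**2 + 50*k + 24)

Invalid: residual 2*(k**2 - k + 1)/(k**4 + 10*k**3 + 35*k**2 + 50*k + 24) ≠ 0.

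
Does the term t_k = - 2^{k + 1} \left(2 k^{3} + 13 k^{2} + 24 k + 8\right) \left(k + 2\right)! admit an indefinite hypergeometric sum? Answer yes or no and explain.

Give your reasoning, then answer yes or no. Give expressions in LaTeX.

Compute t_(k+1)/t_k: get 2*(2*k**4 + 25*k**3 + 113*k**2 + 215*k + 141)/(2*k**3 + 13*k**2 + 24*k + 8).
Factor: A=2*k + 6; B=1; C=k**3 + 13*k**2/2 + 12*k + 4.
Key eq: (2*k + 6)·f(k+1) = (1)·f(k) + (k**3 + 13*k**2/2 + 12*k + 4).
deg f ≤ 2 (via 1,0,3).
Match coefficients ⇒ f(k) = (k**2 + 2*k - 2)/2.
Get s_k = R·t_k = -2**(k + 1)*(k**2 + 2*k - 2)*factorial(k + 2) with R(k) = B(k−1)f(k)/C(k) = (k**2 + 2*k - 2)/(2*k**3 + 13*k**2 + 24*k + 8).
Δs = -2**(k + 1)*(2*k**3 + 13*k**2 + 24*k + 8)*factorial(k + 2), as required.

Yes. s_k = - 2^{k + 1} \left(k^{2} + 2 k - 2\right) \left(k + 2\right)!.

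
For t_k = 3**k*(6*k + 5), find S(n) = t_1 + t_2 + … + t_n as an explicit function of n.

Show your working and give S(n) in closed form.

t_(k+1)/t_k = 3*(6*k + 11)/(6*k + 5).
So A=3 and B=1, with C=k + 5/6.
Solve (3)·f(k+1) − (1)·f(k) = k + 5/6.
From deg A=0, deg B=0, deg C=1: d=1.
Match coefficients ⇒ f(k) = (3*k - 2)/6.
Certificate R = B(k−1)f/C = (3*k - 2)/(6*k + 5) gives s_k = 3**k*(3*k - 2).
Check: Δs_k = 3**k*(6*k + 5). ✓
Evaluate: s_(n+1) = 3**(n + 1)*(3*n + 1); subtract s_(1) = 3 ⇒ S(n) = 9*3**n*n + 3*3**n - 3.

S(n) = 9*3**n*n + 3*3**n - 3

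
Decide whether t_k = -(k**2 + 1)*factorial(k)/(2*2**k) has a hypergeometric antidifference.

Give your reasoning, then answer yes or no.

Yes. s_k = -k*factorial(k)/2**k.

Ratio r(k) = (k + 1)*((k + 1)**2 + 1)/(2*(k**2 + 1)).
Gosper form: A/B · C(k+1)/C(k) with A=k/2 + 1/2, B=1, C=k**2 + 1.
f must satisfy (k/2 + 1/2)·f(k+1) − (1)·f(k) = k**2 + 1.
Degrees (1,0,2) ⇒ d ≤ 1.
Solve for f: f(k) = 2*k (degree 1 ≤ 1).
So s_k = (B(k−1)f/C)·t_k = (2*k/(k**2 + 1))·t_k = -k*factorial(k)/2**k.
s_(k+1) − s_k = -(k**2 + 1)*factorial(k)/(2*2**k) = t_k.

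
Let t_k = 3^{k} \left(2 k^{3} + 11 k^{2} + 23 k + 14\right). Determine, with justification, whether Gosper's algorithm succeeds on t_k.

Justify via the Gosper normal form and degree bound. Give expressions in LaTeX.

Compute t_(k+1)/t_k: get 3*(2*k**3 + 17*k**2 + 51*k + 50)/(2*k**3 + 11*k**2 + 23*k + 14).
So A=3 and B=1, with C=k**3 + 11*k**2/2 + 23*k/2 + 7.
Set up (3)·f(k+1) − (1)·f(k) − (k**3 + 11*k**2/2 + 23*k/2 + 7) = 0.
Bound: deg f ≤ 3.
Coefficient equations give f(k) = (k**3 + k**2 + 4*k - 2)/2.
So s_k = (B(k−1)f/C)·t_k = ((k**3 + k**2 + 4*k - 2)/((k + 1)*(2*k**2 + 9*k + 14)))·t_k = 3**k*(k**3 + k**2 + 4*k - 2).
s_(k+1) − s_k = 3**k*(2*k**3 + 11*k**2 + 23*k + 14) = t_k.

Yes. s_k = 3^{k} \left(k^{3} + k^{2} + 4 k - 2\right).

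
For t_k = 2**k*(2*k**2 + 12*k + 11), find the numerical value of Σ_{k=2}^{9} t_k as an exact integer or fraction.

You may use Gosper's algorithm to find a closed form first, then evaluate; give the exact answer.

Σ = 244676

r(k) = 2*(2*k**2 + 16*k + 25)/(2*k**2 + 12*k + 11) after simplifying.
Factor: A=2; B=1; C=k**2 + 6*k + 11/2.
Need (2)·f(k+1) − (1)·f(k) = k**2 + 6*k + 11/2.
deg f ≤ 2 (via 0,0,2).
Solving with deg f ≤ 2: f(k) = (2*k**2 + 4*k - 1)/2.
Certificate R = B(k−1)f/C = (2*k**2 + 4*k - 1)/(2*k**2 + 12*k + 11) gives s_k = 2**k*(2*k**2 + 4*k - 1).
Verify: 2**k*(2*k**2 + 12*k + 11) matches t_k.
Telescoping: Σ = s_(10) − s_(2) = 244736 − (60) = 244676.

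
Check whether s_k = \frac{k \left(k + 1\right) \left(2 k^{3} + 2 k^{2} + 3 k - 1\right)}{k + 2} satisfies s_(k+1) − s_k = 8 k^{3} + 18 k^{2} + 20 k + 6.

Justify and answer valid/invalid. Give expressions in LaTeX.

s_(k+1) = (k + 1)*(k + 2)*(3*k + 2*(k + 1)**3 + 2*(k + 1)**2 + 2)/(k + 3)
s_(k+1) − s_k = (8*k**5 + 52*k**4 + 126*k**3 + 161*k**2 + 103*k + 24)/(k**2 + 5*k + 6)
(s_(k+1) − s_k) − t_k = (-6*k**4 - 32*k**3 - 53*k**2 - 47*k - 12)/(k**2 + 5*k + 6)

Invalid: residual \frac{- 6 k^{4} - 32 k^{3} - 53 k^{2} - 47 k - 12}{k^{2} + 5 k + 6} ≠ 0.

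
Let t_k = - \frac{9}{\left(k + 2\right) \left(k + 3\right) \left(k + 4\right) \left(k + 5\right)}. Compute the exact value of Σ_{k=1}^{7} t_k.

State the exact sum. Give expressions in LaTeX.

Σ = -21/440

Ratio r(k) = (k + 2)/(k + 6).
A = k + 2, B = k + 6, C = 1.
f must satisfy (k + 2)·f(k+1) − (k + 5)·f(k) = 1.
Degrees (1,1,0) ⇒ d ≤ 3.
Solving with deg f ≤ 3: f(k) = k*(k**2 + 9*k + 26)/72.
So s_k = (B(k−1)f/C)·t_k = (k*(k + 5)*(k**2 + 9*k + 26)/72)·t_k = k*(-k**2 - 9*k - 26)/(8*(k + 2)*(k + 3)*(k + 4)).
Verify: -9/(k**4 + 14*k**3 + 71*k**2 + 154*k + 120) matches t_k.
Sum = s_(8) − s_(1); s_(8) = -27/220, s_(1) = -3/40 ⇒ -21/440.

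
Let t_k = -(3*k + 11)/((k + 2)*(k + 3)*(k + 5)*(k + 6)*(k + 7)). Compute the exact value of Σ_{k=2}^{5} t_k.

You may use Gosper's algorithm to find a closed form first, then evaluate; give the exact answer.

Σ = -13/3696

The ratio is (k + 2)*(k + 5)*(3*k + 14)/((k + 4)*(k + 8)*(3*k + 11)).
Take A(k)=k + 2, B(k)=k + 8, C(k)=k**2 + 23*k/3 + 44/3.
Set up (k + 2)·f(k+1) − (k + 7)·f(k) − (k**2 + 23*k/3 + 44/3) = 0.
Degrees (1,1,2) ⇒ d ≤ 5.
Solving with deg f ≤ 5: f(k) = k*(k + 3)*(k + 4)*(k**2 + 13*k + 52)/180.
So s_k = (B(k−1)f/C)·t_k = (k*(k + 3)*(k + 7)*(k**2 + 13*k + 52)/(60*(3*k + 11)))·t_k = k*(-k**2 - 13*k - 52)/(60*(k**3 + 13*k**2 + 52*k + 60)).
s_(k+1) − s_k = (-3*k - 11)/(k**5 + 23*k**4 + 203*k**3 + 853*k**2 + 1692*k + 1260) = t_k.
Sum = s_(6) − s_(2); s_(6) = -83/5280, s_(2) = -41/3360 ⇒ -13/3696.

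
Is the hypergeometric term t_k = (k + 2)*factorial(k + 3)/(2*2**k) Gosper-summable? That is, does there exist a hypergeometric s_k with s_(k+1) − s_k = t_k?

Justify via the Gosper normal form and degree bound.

Yes. s_k = factorial(k + 3)/2**k.

t_(k+1)/t_k = (k + 3)*(k + 4)/(2*(k + 2)).
Normal form (A,B,C) = (k/2 + 2, 1, k + 2).
f must satisfy (k/2 + 2)·f(k+1) − (1)·f(k) = k + 2.
d = 0 from the (1,0,1) case.
Match coefficients ⇒ f(k) = 2.
Get s_k = R·t_k = factorial(k + 3)/2**k with R(k) = B(k−1)f(k)/C(k) = 2/(k + 2).
Δs = (k + 2)*factorial(k + 3)/(2*2**k), as required.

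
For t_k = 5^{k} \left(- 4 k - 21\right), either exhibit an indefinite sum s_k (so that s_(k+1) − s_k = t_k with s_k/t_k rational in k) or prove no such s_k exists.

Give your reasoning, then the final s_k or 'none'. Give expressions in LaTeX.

Compute t_(k+1)/t_k: get 5*(4*k + 25)/(4*k + 21).
Gosper form: A/B · C(k+1)/C(k) with A=5, B=1, C=k + 21/4.
Solve (5)·f(k+1) − (1)·f(k) = k + 21/4.
Bound: deg f ≤ 1.
Coefficient equations give f(k) = (k + 4)/4.
R(k) = B(k−1)·f(k)/C(k) = (k + 4)/(4*k + 21); s_k = R·t_k = 5**k*(-k - 4).
s_(k+1) − s_k = 5**k*(-4*k - 21) = t_k.

s_k = 5^{k} \left(- k - 4\right)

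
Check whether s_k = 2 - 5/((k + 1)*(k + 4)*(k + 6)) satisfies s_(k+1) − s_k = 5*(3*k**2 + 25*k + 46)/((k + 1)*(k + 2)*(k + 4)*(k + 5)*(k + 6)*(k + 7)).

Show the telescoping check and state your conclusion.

Valid — Δs_k = t_k.

s_(k+1) = 2 - 5/((k + 2)*(k + 5)*(k + 7))
s_(k+1) − s_k = 5*(3*k**2 + 25*k + 46)/(k**6 + 25*k**5 + 247*k**4 + 1219*k**3 + 3112*k**2 + 3796*k + 1680)
(s_(k+1) − s_k) − t_k = 0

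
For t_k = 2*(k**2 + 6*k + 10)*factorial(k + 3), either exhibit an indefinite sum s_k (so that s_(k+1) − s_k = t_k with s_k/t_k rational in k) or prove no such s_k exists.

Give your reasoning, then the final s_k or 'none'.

s_k = 2*(k + 2)*factorial(k + 3)

t_(k+1)/t_k = (k + 4)*(6*k + (k + 1)**2 + 16)/(k**2 + 6*k + 10).
Gosper form: A/B · C(k+1)/C(k) with A=k + 4, B=1, C=k**2 + 6*k + 10.
f must satisfy (k + 4)·f(k+1) − (1)·f(k) = k**2 + 6*k + 10.
Degrees (1,0,2) ⇒ d ≤ 1.
Coefficient equations give f(k) = k + 2.
So s_k = (B(k−1)f/C)·t_k = ((k + 2)/(k**2 + 6*k + 10))·t_k = 2*(k + 2)*factorial(k + 3).
Verify: 2*(k**2 + 6*k + 10)*factorial(k + 3) matches t_k.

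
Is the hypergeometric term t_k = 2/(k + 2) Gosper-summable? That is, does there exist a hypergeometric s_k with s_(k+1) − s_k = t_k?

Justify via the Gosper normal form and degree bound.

No — key equation has no polynomial f.

Ratio r(k) = (k + 2)/(k + 3).
So A=k + 2 and B=k + 3, with C=1.
Set up (k + 2)·f(k+1) − (k + 2)·f(k) − (1) = 0.
deg f ≤ 0 (via 1,1,0).
Generic f = c0 gives residual -1; -1 = 0 cannot hold, so t_k is not Gosper-summable.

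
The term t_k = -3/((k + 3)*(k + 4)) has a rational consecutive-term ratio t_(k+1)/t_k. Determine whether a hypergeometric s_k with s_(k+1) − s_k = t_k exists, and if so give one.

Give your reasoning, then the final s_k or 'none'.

s_k = -k/(k + 3)

r(k) = (k + 3)/(k + 5) after simplifying.
Factor: A=k + 3; B=k + 5; C=1.
f must satisfy (k + 3)·f(k+1) − (k + 4)·f(k) = 1.
Degrees (1,1,0) ⇒ d ≤ 1.
Match coefficients ⇒ f(k) = k/3.
So s_k = (B(k−1)f/C)·t_k = (k*(k + 4)/3)·t_k = -k/(k + 3).
Check: Δs_k = -3/(k**2 + 7*k + 12). ✓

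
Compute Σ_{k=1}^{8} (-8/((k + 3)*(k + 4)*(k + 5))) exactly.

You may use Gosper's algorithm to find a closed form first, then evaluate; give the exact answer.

Σ = -34/195

Compute t_(k+1)/t_k: get (k + 3)/(k + 6).
A = k + 3, B = k + 6, C = 1.
f must satisfy (k + 3)·f(k+1) − (k + 5)·f(k) = 1.
Degrees (1,1,0) ⇒ d ≤ 2.
Match coefficients ⇒ f(k) = k*(k + 7)/24.
Get s_k = R·t_k = k*(-k - 7)/(3*(k + 3)*(k + 4)) with R(k) = B(k−1)f(k)/C(k) = k*(k + 5)*(k + 7)/24.
Verify: -8/(k**3 + 12*k**2 + 47*k + 60) matches t_k.
Sum = s_(9) − s_(1); s_(9) = -4/13, s_(1) = -2/15 ⇒ -34/195.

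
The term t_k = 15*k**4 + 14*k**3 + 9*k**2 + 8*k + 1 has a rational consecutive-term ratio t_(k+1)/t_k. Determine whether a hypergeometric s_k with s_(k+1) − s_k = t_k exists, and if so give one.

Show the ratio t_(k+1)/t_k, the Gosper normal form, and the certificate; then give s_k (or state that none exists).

The ratio is (15*k**4 + 74*k**3 + 141*k**2 + 128*k + 47)/(15*k**4 + 14*k**3 + 9*k**2 + 8*k + 1).
Take A(k)=1, B(k)=1, C(k)=k**4 + 14*k**3/15 + 3*k**2/5 + 8*k/15 + 1/15.
Solve (1)·f(k+1) − (1)·f(k) = k**4 + 14*k**3/15 + 3*k**2/5 + 8*k/15 + 1/15.
Degrees (0,0,4) ⇒ d ≤ 5.
Coefficient equations give f(k) = k*(3*k**4 - 4*k**3 + k**2 + 3*k - 2)/15.
Certificate R = B(k−1)f/C = k*(3*k**4 - 4*k**3 + k**2 + 3*k - 2)/(15*k**4 + 14*k**3 + 9*k**2 + 8*k + 1) gives s_k = k*(3*k**4 - 4*k**3 + k**2 + 3*k - 2).
Verify: 15*k**4 + 14*k**3 + 9*k**2 + 8*k + 1 matches t_k.

s_k = k*(3*k**4 - 4*k**3 + k**2 + 3*k - 2)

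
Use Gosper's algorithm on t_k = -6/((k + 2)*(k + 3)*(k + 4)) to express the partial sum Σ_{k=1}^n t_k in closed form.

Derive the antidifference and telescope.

S(n) = n*(-n - 7)/(4*(n**2 + 7*n + 12))

r(k) = (k + 2)/(k + 5) after simplifying.
Factor: A=k + 2; B=k + 5; C=1.
f must satisfy (k + 2)·f(k+1) − (k + 4)·f(k) = 1.
deg f ≤ 2 (via 1,1,0).
Match coefficients ⇒ f(k) = k*(k + 5)/12.
Then R = B(k−1)f/C = k*(k + 4)*(k + 5)/12, so s_k = R(k)·t_k = k*(-k - 5)/(2*(k + 2)*(k + 3)).
Verify: -6/(k**3 + 9*k**2 + 26*k + 24) matches t_k.
Evaluate: s_(n+1) = (-n**2 - 7*n - 6)/(2*(n**2 + 7*n + 12)); subtract s_(1) = -1/4 ⇒ S(n) = n*(-n - 7)/(4*(n**2 + 7*n + 12)).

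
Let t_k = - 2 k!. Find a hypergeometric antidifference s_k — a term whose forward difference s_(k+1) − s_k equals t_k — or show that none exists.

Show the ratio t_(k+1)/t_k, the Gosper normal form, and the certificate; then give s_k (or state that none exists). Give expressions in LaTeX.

r(k) = k + 1 after simplifying.
So A=k + 1 and B=1, with C=1.
Need (k + 1)·f(k+1) − (1)·f(k) = 1.
From deg A=1, deg B=0, deg C=0: d=-1.
Bound -1 < 0, so the key equation has no polynomial solution.

not Gosper-summable; s_k does not exist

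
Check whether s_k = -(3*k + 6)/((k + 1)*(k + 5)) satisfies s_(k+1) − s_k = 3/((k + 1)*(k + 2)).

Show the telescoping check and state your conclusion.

s_(k+1) = 3*(-k - 3)/((k + 2)*(k + 6))
s_(k+1) − s_k = 3*(k**2 + 5*k + 9)/(k**4 + 14*k**3 + 65*k**2 + 112*k + 60)
(s_(k+1) − s_k) − t_k = 9*(-2*k - 7)/(k**4 + 14*k**3 + 65*k**2 + 112*k + 60)

Invalid: residual 9*(-2*k - 7)/(k**4 + 14*k**3 + 65*k**2 + 112*k + 60) ≠ 0.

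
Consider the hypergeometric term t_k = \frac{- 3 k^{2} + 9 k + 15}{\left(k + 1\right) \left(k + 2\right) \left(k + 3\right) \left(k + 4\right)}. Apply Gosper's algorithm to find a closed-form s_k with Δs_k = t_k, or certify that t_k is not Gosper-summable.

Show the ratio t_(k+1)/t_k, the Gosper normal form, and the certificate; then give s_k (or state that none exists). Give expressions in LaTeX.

s_k = \frac{k \left(2 k^{2} + 21 k + 22\right)}{3 \left(k + 1\right) \left(k + 2\right) \left(k + 3\right)}

t_(k+1)/t_k = (k**3 - 8*k - 7)/(k**3 + 2*k**2 - 20*k - 25).
A = k + 1, B = k + 5, C = k**2 - 3*k - 5.
Solve (k + 1)·f(k+1) − (k + 4)·f(k) = k**2 - 3*k - 5.
Bound: deg f ≤ 3.
Solving with deg f ≤ 3: f(k) = -k*(2*k**2 + 21*k + 22)/9.
So s_k = (B(k−1)f/C)·t_k = (-k*(k + 4)*(2*k**2 + 21*k + 22)/(9*(k**2 - 3*k - 5)))·t_k = k*(2*k**2 + 21*k + 22)/(3*(k + 1)*(k + 2)*(k + 3)).
Verify: 3*(-k**2 + 3*k + 5)/(k**4 + 10*k**3 + 35*k**2 + 50*k + 24) matches t_k.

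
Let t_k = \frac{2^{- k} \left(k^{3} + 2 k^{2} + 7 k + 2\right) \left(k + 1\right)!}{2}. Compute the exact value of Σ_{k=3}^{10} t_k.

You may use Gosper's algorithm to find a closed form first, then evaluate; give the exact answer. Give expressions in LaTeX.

t_(k+1)/t_k = (k**4 + 7*k**3 + 24*k**2 + 40*k + 24)/(2*(k**3 + 2*k**2 + 7*k + 2)).
Normal form (A,B,C) = (k/2 + 1, 1, k**3 + 2*k**2 + 7*k + 2).
Solve (k/2 + 1)·f(k+1) − (1)·f(k) = k**3 + 2*k**2 + 7*k + 2.
Bound: deg f ≤ 2.
Solve for f: f(k) = 2*(k**2 + 2) (degree 2 ≤ 2).
Then R = B(k−1)f/C = 2*(k**2 + 2)/(k**3 + 2*k**2 + 7*k + 2), so s_k = R(k)·t_k = (k**2 + 2)*factorial(k + 1)/2**k.
Δs = (k**3 + 2*k**2 + 7*k + 2)*factorial(k + 1)/(2*2**k), as required.
Telescoping: Σ = s_(11) − s_(3) = 57536325/2 − (33) = 57536259/2.

Σ = 57536259/2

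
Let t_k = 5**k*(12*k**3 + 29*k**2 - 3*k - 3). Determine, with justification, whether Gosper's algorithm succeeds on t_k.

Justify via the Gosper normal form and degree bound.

Yes. s_k = 5**k*(3*k**3 - 4*k**2 - 2*k + 3).

Compute t_(k+1)/t_k: get 5*(12*k**3 + 65*k**2 + 91*k + 35)/(12*k**3 + 29*k**2 - 3*k - 3).
Normal form (A,B,C) = (5, 1, k**3 + 29*k**2/12 - k/4 - 1/4).
f must satisfy (5)·f(k+1) − (1)·f(k) = k**3 + 29*k**2/12 - k/4 - 1/4.
Bound: deg f ≤ 3.
Coefficient equations give f(k) = (k - 1)*(3*k**2 - k - 3)/12.
Certificate R = B(k−1)f/C = (k - 1)*(3*k**2 - k - 3)/(12*k**3 + 29*k**2 - 3*k - 3) gives s_k = 5**k*(3*k**3 - 4*k**2 - 2*k + 3).
Check: Δs_k = 5**k*(12*k**3 + 29*k**2 - 3*k - 3). ✓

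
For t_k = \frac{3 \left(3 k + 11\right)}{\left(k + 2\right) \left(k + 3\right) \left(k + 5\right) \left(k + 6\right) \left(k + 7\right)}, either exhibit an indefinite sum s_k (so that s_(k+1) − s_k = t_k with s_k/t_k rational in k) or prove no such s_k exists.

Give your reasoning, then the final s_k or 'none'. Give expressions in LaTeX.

s_k = \frac{k \left(k^{2} + 13 k + 52\right)}{20 \left(k^{3} + 13 k^{2} + 52 k + 60\right)}

r(k) = (k + 2)*(k + 5)*(3*k + 14)/((k + 4)*(k + 8)*(3*k + 11)) after simplifying.
Normal form (A,B,C) = (k + 2, k + 8, k**2 + 23*k/3 + 44/3).
Key eq: (k + 2)·f(k+1) = (k + 7)·f(k) + (k**2 + 23*k/3 + 44/3).
deg f ≤ 5 (via 1,1,2).
Match coefficients ⇒ f(k) = k*(k + 3)*(k + 4)*(k**2 + 13*k + 52)/180.
Get s_k = R·t_k = k*(k**2 + 13*k + 52)/(20*(k**3 + 13*k**2 + 52*k + 60)) with R(k) = B(k−1)f(k)/C(k) = k*(k + 3)*(k + 7)*(k**2 + 13*k + 52)/(60*(3*k + 11)).
Verify: 3*(3*k + 11)/(k**5 + 23*k**4 + 203*k**3 + 853*k**2 + 1692*k + 1260) matches t_k.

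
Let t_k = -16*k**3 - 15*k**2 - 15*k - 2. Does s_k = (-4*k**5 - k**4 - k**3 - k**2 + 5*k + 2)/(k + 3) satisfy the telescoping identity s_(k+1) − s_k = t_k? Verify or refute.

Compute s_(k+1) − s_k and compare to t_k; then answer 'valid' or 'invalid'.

Invalid: residual 4*(6*k**4 + 33*k**3 + 28*k**2 + 25*k + 4)/(k**2 + 7*k + 12) ≠ 0.

s_(k+1) = k*(-4*k**4 - 21*k**3 - 45*k**2 - 50*k - 24)/(k + 4)
s_(k+1) − s_k = (-16*k**5 - 103*k**4 - 180*k**3 - 175*k**2 - 94*k - 8)/(k**2 + 7*k + 12)
(s_(k+1) − s_k) − t_k = 4*(6*k**4 + 33*k**3 + 28*k**2 + 25*k + 4)/(k**2 + 7*k + 12)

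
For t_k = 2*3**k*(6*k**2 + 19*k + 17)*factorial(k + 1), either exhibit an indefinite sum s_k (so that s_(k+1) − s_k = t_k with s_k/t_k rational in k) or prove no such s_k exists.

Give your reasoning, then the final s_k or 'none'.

s_k = 2*3**k*(2*k + 1)*factorial(k + 1)

r(k) = 3*(6*k**3 + 43*k**2 + 104*k + 84)/(6*k**2 + 19*k + 17) after simplifying.
A = 3*k + 6, B = 1, C = k**2 + 19*k/6 + 17/6.
Set up (3*k + 6)·f(k+1) − (1)·f(k) − (k**2 + 19*k/6 + 17/6) = 0.
deg f ≤ 1 (via 1,0,2).
Coefficient equations give f(k) = (2*k + 1)/6.
R(k) = B(k−1)·f(k)/C(k) = (2*k + 1)/(6*k**2 + 19*k + 17); s_k = R·t_k = 2*3**k*(2*k + 1)*factorial(k + 1).
Check: Δs_k = 2*3**k*(6*k**2 + 19*k + 17)*factorial(k + 1). ✓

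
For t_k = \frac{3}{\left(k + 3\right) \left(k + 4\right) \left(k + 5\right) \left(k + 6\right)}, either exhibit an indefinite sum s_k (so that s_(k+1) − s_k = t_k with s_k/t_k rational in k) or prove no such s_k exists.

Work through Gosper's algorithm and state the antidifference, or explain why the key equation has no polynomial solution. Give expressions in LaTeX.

Step 1: r(k) = (k + 3)/(k + 7).
A = k + 3, B = k + 7, C = 1.
Set up (k + 3)·f(k+1) − (k + 6)·f(k) − (1) = 0.
Degrees (1,1,0) ⇒ d ≤ 3.
Match coefficients ⇒ f(k) = k*(k**2 + 12*k + 47)/180.
So s_k = (B(k−1)f/C)·t_k = (k*(k + 6)*(k**2 + 12*k + 47)/180)·t_k = k*(k**2 + 12*k + 47)/(60*(k + 3)*(k + 4)*(k + 5)).
Δs = 3/(k**4 + 18*k**3 + 119*k**2 + 342*k + 360), as required.

s_k = \frac{k \left(k^{2} + 12 k + 47\right)}{60 \left(k + 3\right) \left(k + 4\right) \left(k + 5\right)}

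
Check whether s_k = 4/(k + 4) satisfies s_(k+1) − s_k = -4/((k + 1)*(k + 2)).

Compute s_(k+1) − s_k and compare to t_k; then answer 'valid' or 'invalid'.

Invalid: residual 24*(k + 3)/(k**4 + 12*k**3 + 49*k**2 + 78*k + 40) ≠ 0.

s_(k+1) = 4/(k + 5)
s_(k+1) − s_k = -4/((k + 4)*(k + 5))
(s_(k+1) − s_k) − t_k = 24*(k + 3)/(k**4 + 12*k**3 + 49*k**2 + 78*k + 40)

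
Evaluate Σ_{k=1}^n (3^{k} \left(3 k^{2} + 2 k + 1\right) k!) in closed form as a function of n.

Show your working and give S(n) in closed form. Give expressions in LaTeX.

S(n) = 3^{n + 1} n \left(n + 1\right)!

Step 1: r(k) = 3*(3*k**3 + 11*k**2 + 14*k + 6)/(3*k**2 + 2*k + 1).
Factor: A=3*k + 3; B=1; C=k**2 + 2*k/3 + 1/3.
Key eq: (3*k + 3)·f(k+1) = (1)·f(k) + (k**2 + 2*k/3 + 1/3).
From deg A=1, deg B=0, deg C=2: d=1.
Match coefficients ⇒ f(k) = (k - 1)/3.
Certificate R = B(k−1)f/C = (k - 1)/(3*k**2 + 2*k + 1) gives s_k = 3**k*(k - 1)*factorial(k).
Δs = 3**k*(3*k**2 + 2*k + 1)*factorial(k), as required.
Σ_(k=1)^n t_k = s_(n+1) − s_(1) = (3**(n + 1)*n*factorial(n + 1)) − (0), i.e. 3**(n + 1)*n*factorial(n + 1).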